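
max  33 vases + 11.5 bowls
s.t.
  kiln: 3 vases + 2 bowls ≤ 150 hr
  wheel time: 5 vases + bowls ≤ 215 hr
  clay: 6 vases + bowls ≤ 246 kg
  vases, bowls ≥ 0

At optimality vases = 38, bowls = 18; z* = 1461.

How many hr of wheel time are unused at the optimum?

7

wheel time used = 5·38 + 1·18 = 208; slack = 215 − 208 = 7.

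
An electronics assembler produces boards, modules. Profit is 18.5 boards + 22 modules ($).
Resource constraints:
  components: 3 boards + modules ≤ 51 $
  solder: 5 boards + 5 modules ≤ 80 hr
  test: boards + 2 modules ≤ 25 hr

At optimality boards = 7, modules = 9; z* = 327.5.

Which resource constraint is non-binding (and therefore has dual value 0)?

components: 30/51 (slack 21)
solder: 80/80 (binding)
test: 25/25 (binding)
By complementary slackness, a constraint with positive slack has shadow price 0 → components.

components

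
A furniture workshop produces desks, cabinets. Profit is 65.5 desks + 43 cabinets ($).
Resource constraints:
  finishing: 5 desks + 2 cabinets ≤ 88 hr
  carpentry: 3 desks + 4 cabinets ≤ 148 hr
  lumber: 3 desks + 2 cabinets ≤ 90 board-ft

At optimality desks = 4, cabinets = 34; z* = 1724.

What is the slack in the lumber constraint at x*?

lumber used = 3·4 + 2·34 = 80; slack = 90 − 80 = 10.

10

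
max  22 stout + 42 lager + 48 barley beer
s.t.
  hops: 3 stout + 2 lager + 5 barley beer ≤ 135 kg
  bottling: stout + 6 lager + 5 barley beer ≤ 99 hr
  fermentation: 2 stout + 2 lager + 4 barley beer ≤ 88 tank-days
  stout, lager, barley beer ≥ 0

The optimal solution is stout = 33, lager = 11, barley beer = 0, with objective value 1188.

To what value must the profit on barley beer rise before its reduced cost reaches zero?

Binding: bottling and fermentation. Non-binding: hops (14 unused).
Slack constraints have shadow price 0 (complementary slackness).
Dual feasibility on the basic columns requires 1·y_bottling + 2·y_fermentation = 22, 6·y_bottling + 2·y_fermentation = 42.
Solving: y_bottling = 4, y_fermentation = 9.
barley beer enters the basis when its profit ≥ yᵀa₃ = 4·5 + 9·4 = 56.

56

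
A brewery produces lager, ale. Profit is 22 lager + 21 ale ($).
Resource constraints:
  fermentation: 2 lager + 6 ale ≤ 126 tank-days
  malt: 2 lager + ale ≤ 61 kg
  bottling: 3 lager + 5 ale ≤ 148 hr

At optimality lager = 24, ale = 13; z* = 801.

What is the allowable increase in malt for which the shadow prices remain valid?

13.75

Binding constraints: fermentation, malt. The basis is B = [[2,6],[2,1]] with det -10.
Per unit increase in malt, x* moves by d = (0.6, -0.2).
The basis stays optimal until bottling becomes binding; allowable increase = 13.75 kg.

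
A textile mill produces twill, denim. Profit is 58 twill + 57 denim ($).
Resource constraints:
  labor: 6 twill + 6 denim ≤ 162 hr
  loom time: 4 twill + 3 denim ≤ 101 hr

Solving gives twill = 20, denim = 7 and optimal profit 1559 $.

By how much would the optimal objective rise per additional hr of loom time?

Both labor and loom time are binding at x*.
From A_Bᵀ y = c: 6·y_labor + 4·y_loom time = 58; 6·y_labor + 3·y_loom time = 57.
This yields shadow prices y_labor = 9, y_loom time = 1.
Shadow price of loom time = 1.

1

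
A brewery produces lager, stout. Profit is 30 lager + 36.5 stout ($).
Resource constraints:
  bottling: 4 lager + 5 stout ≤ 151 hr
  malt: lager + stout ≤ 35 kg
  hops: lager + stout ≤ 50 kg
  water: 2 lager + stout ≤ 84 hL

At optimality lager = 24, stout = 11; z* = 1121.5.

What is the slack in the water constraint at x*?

water used = 2·24 + 1·11 = 59; slack = 84 − 59 = 25.

25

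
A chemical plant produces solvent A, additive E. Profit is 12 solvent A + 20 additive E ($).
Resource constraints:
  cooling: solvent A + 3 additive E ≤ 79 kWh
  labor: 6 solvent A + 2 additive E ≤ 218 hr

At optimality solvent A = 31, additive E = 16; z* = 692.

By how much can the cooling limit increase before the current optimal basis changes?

248

Binding constraints: cooling, labor. The basis is B = [[1,3],[6,2]] with det -16.
Per unit increase in cooling, x* moves by d = (-0.125, 0.375).
The basis stays optimal until solvent A reaches 0; allowable increase = 248 kWh.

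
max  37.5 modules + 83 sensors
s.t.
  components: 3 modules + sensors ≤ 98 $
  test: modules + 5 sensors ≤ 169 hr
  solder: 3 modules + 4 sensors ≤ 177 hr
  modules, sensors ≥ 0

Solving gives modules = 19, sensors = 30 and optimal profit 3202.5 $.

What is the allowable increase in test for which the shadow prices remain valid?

Binding constraints: test, solder. The basis is B = [[1,5],[3,4]] with det -11.
Per unit increase in test, x* moves by d = (-0.3636, 0.2727).
The basis stays optimal until modules reaches 0; allowable increase = 52.25 hr.

52.25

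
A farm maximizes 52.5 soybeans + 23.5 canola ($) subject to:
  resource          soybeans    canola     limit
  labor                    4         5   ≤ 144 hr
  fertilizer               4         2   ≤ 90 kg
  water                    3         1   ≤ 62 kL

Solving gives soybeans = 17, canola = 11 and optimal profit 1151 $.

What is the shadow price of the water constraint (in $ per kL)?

5.5

Binding: fertilizer and water. Non-binding: labor (21 unused).
Since labor is not tight, its dual is 0.
The binding rows give the dual system: 4·y_fertilizer + 3·y_water = 52.5 and 2·y_fertilizer + 1·y_water = 23.5.
This yields shadow prices y_fertilizer = 9, y_water = 5.5.
Shadow price of water = 5.5.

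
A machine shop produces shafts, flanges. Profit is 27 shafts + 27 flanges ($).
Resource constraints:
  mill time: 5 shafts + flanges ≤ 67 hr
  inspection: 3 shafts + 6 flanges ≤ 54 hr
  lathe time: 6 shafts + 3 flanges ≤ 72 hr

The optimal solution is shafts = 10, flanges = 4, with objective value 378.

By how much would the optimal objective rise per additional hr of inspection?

Binding: inspection and lathe time. Non-binding: mill time (13 unused).
By complementary slackness, y = 0 for the non-binding constraint.
From A_Bᵀ y = c: 3·y_inspection + 6·y_lathe time = 27; 6·y_inspection + 3·y_lathe time = 27.
Solving: y_inspection = 3, y_lathe time = 3.
Shadow price of inspection = 3.

3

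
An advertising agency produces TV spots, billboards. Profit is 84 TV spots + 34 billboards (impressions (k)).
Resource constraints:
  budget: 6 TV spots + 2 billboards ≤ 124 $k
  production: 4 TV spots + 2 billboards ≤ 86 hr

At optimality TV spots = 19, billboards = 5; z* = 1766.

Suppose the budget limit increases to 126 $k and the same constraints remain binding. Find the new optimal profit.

1782

Both budget and production are binding at x*.
Dual feasibility on the basic columns requires 6·y_budget + 4·y_production = 84, 2·y_budget + 2·y_production = 34.
→ y_budget = 8 and y_production = 9.
Δz = y_budget·Δb = 8 × (2) = 16, so new z* = 1766 + 16 = 1782.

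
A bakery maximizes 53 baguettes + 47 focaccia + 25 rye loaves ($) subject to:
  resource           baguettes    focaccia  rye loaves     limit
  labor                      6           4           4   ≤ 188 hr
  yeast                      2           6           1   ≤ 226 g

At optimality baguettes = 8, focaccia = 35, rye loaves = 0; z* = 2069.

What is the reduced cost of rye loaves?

-9.5

Both labor and yeast are binding at x*.
Dual feasibility on the basic columns requires 6·y_labor + 2·y_yeast = 53, 4·y_labor + 6·y_yeast = 47.
Solving: y_labor = 8, y_yeast = 2.5.
Reduced cost of rye loaves: c₃ − yᵀa₃ = 25 − (8·4 + 2.5·1) = 25 − 34.5 = -9.5.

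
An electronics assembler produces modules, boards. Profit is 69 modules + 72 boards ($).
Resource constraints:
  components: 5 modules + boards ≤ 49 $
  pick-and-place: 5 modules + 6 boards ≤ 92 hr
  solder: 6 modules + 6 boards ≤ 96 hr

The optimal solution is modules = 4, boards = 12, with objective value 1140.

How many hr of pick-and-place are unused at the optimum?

pick-and-place used = 5·4 + 6·12 = 92; slack = 92 − 92 = 0.

0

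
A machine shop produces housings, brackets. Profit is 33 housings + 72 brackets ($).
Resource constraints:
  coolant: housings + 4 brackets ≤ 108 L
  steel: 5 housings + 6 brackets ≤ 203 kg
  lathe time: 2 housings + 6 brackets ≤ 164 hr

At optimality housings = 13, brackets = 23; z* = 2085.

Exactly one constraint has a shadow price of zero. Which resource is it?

coolant: 105/108 (slack 3)
steel: 203/203 (binding)
lathe time: 164/164 (binding)
By complementary slackness, a constraint with positive slack has shadow price 0 → coolant.

coolant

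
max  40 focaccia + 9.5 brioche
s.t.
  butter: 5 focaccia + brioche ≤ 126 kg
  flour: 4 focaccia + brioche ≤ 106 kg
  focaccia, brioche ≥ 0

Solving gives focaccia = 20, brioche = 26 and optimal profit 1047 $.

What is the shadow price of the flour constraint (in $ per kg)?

Check each constraint at x*: butter 126/126 (tight); flour 106/106 (tight).
Dual feasibility on the basic columns requires 5·y_butter + 4·y_flour = 40, 1·y_butter + 1·y_flour = 9.5.
Solving: y_butter = 2, y_flour = 7.5.
Shadow price of flour = 7.5.

7.5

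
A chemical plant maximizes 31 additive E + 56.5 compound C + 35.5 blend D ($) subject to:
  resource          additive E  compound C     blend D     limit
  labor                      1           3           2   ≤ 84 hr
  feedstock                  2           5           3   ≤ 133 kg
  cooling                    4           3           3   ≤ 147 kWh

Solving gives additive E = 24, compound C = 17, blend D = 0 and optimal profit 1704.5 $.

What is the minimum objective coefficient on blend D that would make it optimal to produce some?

Check each constraint at x*: labor 75/84 (slack 9); feedstock 133/133 (tight); cooling 147/147 (tight).
By complementary slackness, y = 0 for the non-binding constraint.
From A_Bᵀ y = c: 2·y_feedstock + 4·y_cooling = 31; 5·y_feedstock + 3·y_cooling = 56.5.
This yields shadow prices y_feedstock = 9.5, y_cooling = 3.
blend D enters the basis when its profit ≥ yᵀa₃ = 9.5·3 + 3·3 = 37.5.

37.5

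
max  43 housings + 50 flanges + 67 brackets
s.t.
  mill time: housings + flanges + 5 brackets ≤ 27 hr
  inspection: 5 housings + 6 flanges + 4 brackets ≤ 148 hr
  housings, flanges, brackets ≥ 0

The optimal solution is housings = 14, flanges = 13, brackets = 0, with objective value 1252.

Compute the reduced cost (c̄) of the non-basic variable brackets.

At the optimum: mill time uses 27 of 27 (binding); inspection uses 148 of 148 (binding).
Dual feasibility on the basic columns requires 1·y_mill time + 5·y_inspection = 43, 1·y_mill time + 6·y_inspection = 50.
→ y_mill time = 8 and y_inspection = 7.
Reduced cost of brackets: c₃ − yᵀa₃ = 67 − (8·5 + 7·4) = 67 − 68 = -1.

-1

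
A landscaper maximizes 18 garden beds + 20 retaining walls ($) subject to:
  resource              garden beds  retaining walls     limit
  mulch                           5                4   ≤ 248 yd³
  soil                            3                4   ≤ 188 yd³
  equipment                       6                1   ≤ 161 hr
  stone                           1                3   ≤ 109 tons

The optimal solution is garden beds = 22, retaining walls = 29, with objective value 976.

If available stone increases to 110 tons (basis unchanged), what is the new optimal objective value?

Binding: equipment and stone. Non-binding: mulch (22 unused), soil (6 unused).
By complementary slackness, y = 0 for the non-binding constraints.
From A_Bᵀ y = c: 6·y_equipment + 1·y_stone = 18; 1·y_equipment + 3·y_stone = 20.
This yields shadow prices y_equipment = 2, y_stone = 6.
Δz = y_stone·Δb = 6 × (1) = 6, so new z* = 976 + 6 = 982.

982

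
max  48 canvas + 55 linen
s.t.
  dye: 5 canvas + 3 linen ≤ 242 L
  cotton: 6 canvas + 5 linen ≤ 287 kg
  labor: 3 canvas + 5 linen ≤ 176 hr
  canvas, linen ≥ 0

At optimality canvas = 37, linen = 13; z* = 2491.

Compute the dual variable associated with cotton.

5

Check each constraint at x*: dye 224/242 (slack 18); cotton 287/287 (tight); labor 176/176 (tight).
Slack constraints have shadow price 0 (complementary slackness).
From A_Bᵀ y = c: 6·y_cotton + 3·y_labor = 48; 5·y_cotton + 5·y_labor = 55.
→ y_cotton = 5 and y_labor = 6.
Shadow price of cotton = 5.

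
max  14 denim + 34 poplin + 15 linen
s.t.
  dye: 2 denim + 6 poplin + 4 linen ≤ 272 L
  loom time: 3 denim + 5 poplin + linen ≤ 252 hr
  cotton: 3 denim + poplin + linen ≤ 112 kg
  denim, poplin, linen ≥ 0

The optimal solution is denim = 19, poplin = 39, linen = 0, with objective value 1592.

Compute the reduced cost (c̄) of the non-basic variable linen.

At the optimum: dye uses 272 of 272 (binding); loom time uses 252 of 252 (binding); cotton uses 96 of 112 (slack = 16).
Since cotton is not tight, its dual is 0.
From A_Bᵀ y = c: 2·y_dye + 3·y_loom time = 14; 6·y_dye + 5·y_loom time = 34.
Solving: y_dye = 4, y_loom time = 2.
Reduced cost of linen: c₃ − yᵀa₃ = 15 − (4·4 + 2·1) = 15 − 18 = -3.

-3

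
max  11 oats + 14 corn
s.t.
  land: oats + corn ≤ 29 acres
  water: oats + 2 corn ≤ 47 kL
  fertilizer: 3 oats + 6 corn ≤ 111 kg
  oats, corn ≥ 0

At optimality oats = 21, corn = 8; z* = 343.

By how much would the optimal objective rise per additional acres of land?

Binding: land and fertilizer. Non-binding: water (10 unused).
Since water is not tight, its dual is 0.
From A_Bᵀ y = c: 1·y_land + 3·y_fertilizer = 11; 1·y_land + 6·y_fertilizer = 14.
→ y_land = 8 and y_fertilizer = 1.
Shadow price of land = 8.

8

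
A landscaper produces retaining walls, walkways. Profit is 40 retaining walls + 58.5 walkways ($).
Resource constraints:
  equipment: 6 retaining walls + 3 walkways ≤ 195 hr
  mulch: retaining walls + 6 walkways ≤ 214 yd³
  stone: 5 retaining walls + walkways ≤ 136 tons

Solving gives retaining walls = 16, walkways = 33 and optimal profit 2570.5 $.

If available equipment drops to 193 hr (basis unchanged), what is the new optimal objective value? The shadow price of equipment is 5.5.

2559.5

Δb = -2, so new z* = 2570.5 + (5.5)·(-2) = 2570.5 − 11 = 2559.5.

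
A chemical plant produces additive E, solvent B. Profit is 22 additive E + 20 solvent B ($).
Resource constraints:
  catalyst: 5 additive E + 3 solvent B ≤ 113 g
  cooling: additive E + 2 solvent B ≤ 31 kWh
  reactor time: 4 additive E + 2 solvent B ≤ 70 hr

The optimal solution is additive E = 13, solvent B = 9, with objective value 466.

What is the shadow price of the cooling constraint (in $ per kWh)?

Binding: cooling and reactor time. Non-binding: catalyst (21 unused).
Slack constraints have shadow price 0 (complementary slackness).
Dual feasibility on the basic columns requires 1·y_cooling + 4·y_reactor time = 22, 2·y_cooling + 2·y_reactor time = 20.
This yields shadow prices y_cooling = 6, y_reactor time = 4.
Shadow price of cooling = 6.

6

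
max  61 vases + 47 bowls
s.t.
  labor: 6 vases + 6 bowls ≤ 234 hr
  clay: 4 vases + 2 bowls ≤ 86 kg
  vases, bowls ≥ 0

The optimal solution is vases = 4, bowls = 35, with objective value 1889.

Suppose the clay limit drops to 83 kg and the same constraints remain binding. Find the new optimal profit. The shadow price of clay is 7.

Δb = -3, so new z* = 1889 + (7)·(-3) = 1889 − 21 = 1868.

1868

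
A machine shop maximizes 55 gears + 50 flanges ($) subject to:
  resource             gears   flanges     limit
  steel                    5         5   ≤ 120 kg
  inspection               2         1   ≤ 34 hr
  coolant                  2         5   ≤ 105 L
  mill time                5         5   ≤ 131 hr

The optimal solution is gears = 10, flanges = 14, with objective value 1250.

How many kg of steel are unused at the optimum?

steel used = 5·10 + 5·14 = 120; slack = 120 − 120 = 0.

0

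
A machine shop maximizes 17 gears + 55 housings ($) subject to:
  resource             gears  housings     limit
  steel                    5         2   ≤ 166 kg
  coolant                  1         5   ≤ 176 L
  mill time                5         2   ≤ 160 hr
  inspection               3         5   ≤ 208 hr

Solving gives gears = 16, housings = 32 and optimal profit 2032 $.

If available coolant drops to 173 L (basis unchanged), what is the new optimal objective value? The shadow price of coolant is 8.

2008

Δb = -3, so new z* = 2032 + (8)·(-3) = 2032 − 24 = 2008.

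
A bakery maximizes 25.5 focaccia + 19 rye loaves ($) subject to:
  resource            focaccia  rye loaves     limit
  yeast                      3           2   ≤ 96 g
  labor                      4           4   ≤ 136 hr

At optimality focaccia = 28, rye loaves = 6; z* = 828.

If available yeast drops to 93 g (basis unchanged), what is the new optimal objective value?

At the optimum: yeast uses 96 of 96 (binding); labor uses 136 of 136 (binding).
The binding rows give the dual system: 3·y_yeast + 4·y_labor = 25.5 and 2·y_yeast + 4·y_labor = 19.
→ y_yeast = 6.5 and y_labor = 1.5.
Δz = y_yeast·Δb = 6.5 × (-3) = -19.5, so new z* = 828 − 19.5 = 808.5.

808.5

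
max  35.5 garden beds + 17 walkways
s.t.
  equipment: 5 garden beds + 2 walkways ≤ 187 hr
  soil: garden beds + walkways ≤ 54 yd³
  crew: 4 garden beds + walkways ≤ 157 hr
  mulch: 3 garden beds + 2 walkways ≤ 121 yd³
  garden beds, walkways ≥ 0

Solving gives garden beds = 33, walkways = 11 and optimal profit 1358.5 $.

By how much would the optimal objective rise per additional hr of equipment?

5

Binding: equipment and mulch. Non-binding: soil (10 unused), crew (14 unused).
Since soil, crew are not tight, their duals are 0.
From A_Bᵀ y = c: 5·y_equipment + 3·y_mulch = 35.5; 2·y_equipment + 2·y_mulch = 17.
→ y_equipment = 5 and y_mulch = 3.5.
Shadow price of equipment = 5.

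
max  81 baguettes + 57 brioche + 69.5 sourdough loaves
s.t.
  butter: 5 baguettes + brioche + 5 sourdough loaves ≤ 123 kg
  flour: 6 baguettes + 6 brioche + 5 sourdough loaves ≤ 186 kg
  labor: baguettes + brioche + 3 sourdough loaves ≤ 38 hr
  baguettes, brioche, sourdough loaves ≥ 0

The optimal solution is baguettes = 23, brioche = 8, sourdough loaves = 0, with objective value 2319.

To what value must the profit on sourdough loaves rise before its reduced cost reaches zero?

72.5

Binding: butter and flour. Non-binding: labor (7 unused).
Since labor is not tight, its dual is 0.
Dual feasibility on the basic columns requires 5·y_butter + 6·y_flour = 81, 1·y_butter + 6·y_flour = 57.
This yields shadow prices y_butter = 6, y_flour = 8.5.
sourdough loaves enters the basis when its profit ≥ yᵀa₃ = 6·5 + 8.5·5 = 72.5.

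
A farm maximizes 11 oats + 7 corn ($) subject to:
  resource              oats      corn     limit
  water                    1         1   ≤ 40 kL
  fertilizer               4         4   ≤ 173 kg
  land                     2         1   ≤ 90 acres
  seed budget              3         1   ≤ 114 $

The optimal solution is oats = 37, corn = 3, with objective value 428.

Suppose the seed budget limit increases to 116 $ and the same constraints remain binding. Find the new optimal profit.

432

Binding: water and seed budget. Non-binding: fertilizer (13 unused), land (13 unused).
Since fertilizer, land are not tight, their duals are 0.
The binding rows give the dual system: 1·y_water + 3·y_seed budget = 11 and 1·y_water + 1·y_seed budget = 7.
→ y_water = 5 and y_seed budget = 2.
Δz = y_seed budget·Δb = 2 × (2) = 4, so new z* = 428 + 4 = 432.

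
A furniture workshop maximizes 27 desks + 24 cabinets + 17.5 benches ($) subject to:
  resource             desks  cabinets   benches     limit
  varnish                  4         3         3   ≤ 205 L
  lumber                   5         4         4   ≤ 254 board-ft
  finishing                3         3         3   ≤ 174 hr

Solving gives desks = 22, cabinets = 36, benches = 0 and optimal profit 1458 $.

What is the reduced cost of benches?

-6.5

At the optimum: varnish uses 196 of 205 (slack = 9); lumber uses 254 of 254 (binding); finishing uses 174 of 174 (binding).
Since varnish is not tight, its dual is 0.
Dual feasibility on the basic columns requires 5·y_lumber + 3·y_finishing = 27, 4·y_lumber + 3·y_finishing = 24.
Solving: y_lumber = 3, y_finishing = 4.
Reduced cost of benches: c₃ − yᵀa₃ = 17.5 − (3·4 + 4·3) = 17.5 − 24 = -6.5.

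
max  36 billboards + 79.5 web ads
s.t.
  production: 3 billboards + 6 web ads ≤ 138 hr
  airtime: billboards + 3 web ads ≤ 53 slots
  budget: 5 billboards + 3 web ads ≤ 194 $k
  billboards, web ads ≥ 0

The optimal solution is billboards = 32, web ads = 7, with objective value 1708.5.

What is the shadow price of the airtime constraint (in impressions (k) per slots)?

7.5

Binding: production and airtime. Non-binding: budget (13 unused).
Since budget is not tight, its dual is 0.
From A_Bᵀ y = c: 3·y_production + 1·y_airtime = 36; 6·y_production + 3·y_airtime = 79.5.
→ y_production = 9.5 and y_airtime = 7.5.
Shadow price of airtime = 7.5.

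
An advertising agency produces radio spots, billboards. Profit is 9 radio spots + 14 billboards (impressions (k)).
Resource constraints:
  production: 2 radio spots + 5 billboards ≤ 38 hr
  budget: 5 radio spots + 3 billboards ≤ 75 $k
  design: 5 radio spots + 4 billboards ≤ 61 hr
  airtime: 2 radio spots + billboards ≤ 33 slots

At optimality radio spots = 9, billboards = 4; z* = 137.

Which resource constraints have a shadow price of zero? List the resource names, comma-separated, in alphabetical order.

airtime, budget

production: 38/38 (binding)
budget: 57/75 (slack 18)
design: 61/61 (binding)
airtime: 22/33 (slack 11)
By complementary slackness, a constraint with positive slack has shadow price 0 → airtime, budget.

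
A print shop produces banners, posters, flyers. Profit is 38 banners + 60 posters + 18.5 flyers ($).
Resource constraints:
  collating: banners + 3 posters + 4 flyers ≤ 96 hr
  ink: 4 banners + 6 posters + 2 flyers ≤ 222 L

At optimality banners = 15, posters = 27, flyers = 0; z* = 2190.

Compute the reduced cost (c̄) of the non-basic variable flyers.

-7.5

At the optimum: collating uses 96 of 96 (binding); ink uses 222 of 222 (binding).
The binding rows give the dual system: 1·y_collating + 4·y_ink = 38 and 3·y_collating + 6·y_ink = 60.
→ y_collating = 2 and y_ink = 9.
Reduced cost of flyers: c₃ − yᵀa₃ = 18.5 − (2·4 + 9·2) = 18.5 − 26 = -7.5.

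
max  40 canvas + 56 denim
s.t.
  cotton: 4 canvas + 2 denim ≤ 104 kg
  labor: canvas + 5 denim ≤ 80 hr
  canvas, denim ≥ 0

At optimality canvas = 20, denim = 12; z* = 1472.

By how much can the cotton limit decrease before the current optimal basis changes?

Binding constraints: cotton, labor. The basis is B = [[4,2],[1,5]] with det 18.
Per unit decrease in cotton, x* moves by d = (-0.2778, 0.0556).
The basis stays optimal until canvas reaches 0; allowable decrease = 72 kg.

72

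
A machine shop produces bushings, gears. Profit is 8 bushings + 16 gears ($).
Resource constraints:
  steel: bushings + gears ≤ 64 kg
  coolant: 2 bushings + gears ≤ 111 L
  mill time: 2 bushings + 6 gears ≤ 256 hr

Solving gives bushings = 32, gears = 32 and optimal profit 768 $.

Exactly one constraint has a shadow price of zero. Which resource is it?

steel: 64/64 (binding)
coolant: 96/111 (slack 15)
mill time: 256/256 (binding)
By complementary slackness, a constraint with positive slack has shadow price 0 → coolant.

coolant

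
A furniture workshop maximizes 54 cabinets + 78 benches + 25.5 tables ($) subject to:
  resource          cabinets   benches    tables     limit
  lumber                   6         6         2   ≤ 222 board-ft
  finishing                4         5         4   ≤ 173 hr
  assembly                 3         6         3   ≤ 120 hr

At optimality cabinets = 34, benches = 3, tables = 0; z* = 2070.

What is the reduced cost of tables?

-8.5

At the optimum: lumber uses 222 of 222 (binding); finishing uses 151 of 173 (slack = 22); assembly uses 120 of 120 (binding).
By complementary slackness, y = 0 for the non-binding constraint.
From A_Bᵀ y = c: 6·y_lumber + 3·y_assembly = 54; 6·y_lumber + 6·y_assembly = 78.
Solving: y_lumber = 5, y_assembly = 8.
Reduced cost of tables: c₃ − yᵀa₃ = 25.5 − (5·2 + 8·3) = 25.5 − 34 = -8.5.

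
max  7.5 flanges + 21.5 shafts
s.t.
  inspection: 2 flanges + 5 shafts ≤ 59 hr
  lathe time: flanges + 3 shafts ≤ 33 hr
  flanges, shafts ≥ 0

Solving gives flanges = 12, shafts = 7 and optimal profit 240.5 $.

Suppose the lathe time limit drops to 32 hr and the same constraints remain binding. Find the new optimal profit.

Both inspection and lathe time are binding at x*.
Dual feasibility on the basic columns requires 2·y_inspection + 1·y_lathe time = 7.5, 5·y_inspection + 3·y_lathe time = 21.5.
This yields shadow prices y_inspection = 1, y_lathe time = 5.5.
Δz = y_lathe time·Δb = 5.5 × (-1) = -5.5, so new z* = 240.5 − 5.5 = 235.

235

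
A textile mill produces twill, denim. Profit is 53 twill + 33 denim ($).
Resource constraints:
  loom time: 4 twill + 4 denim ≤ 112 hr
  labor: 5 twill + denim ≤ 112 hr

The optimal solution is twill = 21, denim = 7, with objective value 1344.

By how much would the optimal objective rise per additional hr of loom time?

Check each constraint at x*: loom time 112/112 (tight); labor 112/112 (tight).
The binding rows give the dual system: 4·y_loom time + 5·y_labor = 53 and 4·y_loom time + 1·y_labor = 33.
This yields shadow prices y_loom time = 7, y_labor = 5.
Shadow price of loom time = 7.

7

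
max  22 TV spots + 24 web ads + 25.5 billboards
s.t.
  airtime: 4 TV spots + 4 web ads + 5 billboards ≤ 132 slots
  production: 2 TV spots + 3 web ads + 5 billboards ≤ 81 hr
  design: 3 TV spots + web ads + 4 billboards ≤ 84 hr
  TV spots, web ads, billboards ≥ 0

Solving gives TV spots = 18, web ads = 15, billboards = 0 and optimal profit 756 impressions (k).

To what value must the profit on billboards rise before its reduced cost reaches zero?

Check each constraint at x*: airtime 132/132 (tight); production 81/81 (tight); design 69/84 (slack 15).
Since design is not tight, its dual is 0.
From A_Bᵀ y = c: 4·y_airtime + 2·y_production = 22; 4·y_airtime + 3·y_production = 24.
→ y_airtime = 4.5 and y_production = 2.
billboards enters the basis when its profit ≥ yᵀa₃ = 4.5·5 + 2·5 = 32.5.

32.5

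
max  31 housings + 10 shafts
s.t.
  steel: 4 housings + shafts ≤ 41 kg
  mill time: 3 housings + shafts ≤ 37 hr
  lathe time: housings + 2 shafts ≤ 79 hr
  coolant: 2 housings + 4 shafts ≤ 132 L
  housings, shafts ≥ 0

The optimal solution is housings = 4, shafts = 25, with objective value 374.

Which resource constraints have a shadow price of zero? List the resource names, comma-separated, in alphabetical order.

coolant, lathe time

steel: 41/41 (binding)
mill time: 37/37 (binding)
lathe time: 54/79 (slack 25)
coolant: 108/132 (slack 24)
By complementary slackness, a constraint with positive slack has shadow price 0 → coolant, lathe time.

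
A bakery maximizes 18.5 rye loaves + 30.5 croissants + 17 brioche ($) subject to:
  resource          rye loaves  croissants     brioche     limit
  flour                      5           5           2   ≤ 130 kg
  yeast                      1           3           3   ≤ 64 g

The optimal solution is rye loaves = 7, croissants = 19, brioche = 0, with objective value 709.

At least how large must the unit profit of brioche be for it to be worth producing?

23

At the optimum: flour uses 130 of 130 (binding); yeast uses 64 of 64 (binding).
From A_Bᵀ y = c: 5·y_flour + 1·y_yeast = 18.5; 5·y_flour + 3·y_yeast = 30.5.
This yields shadow prices y_flour = 2.5, y_yeast = 6.
brioche enters the basis when its profit ≥ yᵀa₃ = 2.5·2 + 6·3 = 23.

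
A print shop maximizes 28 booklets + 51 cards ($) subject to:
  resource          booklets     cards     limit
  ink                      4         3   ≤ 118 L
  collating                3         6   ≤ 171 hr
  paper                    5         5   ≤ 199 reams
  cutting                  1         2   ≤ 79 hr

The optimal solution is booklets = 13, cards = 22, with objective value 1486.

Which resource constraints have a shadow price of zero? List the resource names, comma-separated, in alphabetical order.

ink: 118/118 (binding)
collating: 171/171 (binding)
paper: 175/199 (slack 24)
cutting: 57/79 (slack 22)
By complementary slackness, a constraint with positive slack has shadow price 0 → cutting, paper.

cutting, paper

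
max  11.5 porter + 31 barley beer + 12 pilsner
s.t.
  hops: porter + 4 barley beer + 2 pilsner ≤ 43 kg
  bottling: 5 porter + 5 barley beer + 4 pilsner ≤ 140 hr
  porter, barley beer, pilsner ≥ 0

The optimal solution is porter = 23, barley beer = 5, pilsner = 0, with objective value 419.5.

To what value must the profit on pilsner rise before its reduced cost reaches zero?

17

Check each constraint at x*: hops 43/43 (tight); bottling 140/140 (tight).
From A_Bᵀ y = c: 1·y_hops + 5·y_bottling = 11.5; 4·y_hops + 5·y_bottling = 31.
→ y_hops = 6.5 and y_bottling = 1.
pilsner enters the basis when its profit ≥ yᵀa₃ = 6.5·2 + 1·4 = 17.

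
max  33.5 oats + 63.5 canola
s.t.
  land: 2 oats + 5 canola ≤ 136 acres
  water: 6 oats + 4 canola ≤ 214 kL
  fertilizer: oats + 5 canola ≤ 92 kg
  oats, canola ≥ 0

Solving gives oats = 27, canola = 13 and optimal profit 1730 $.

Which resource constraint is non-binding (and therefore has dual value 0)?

land

land: 119/136 (slack 17)
water: 214/214 (binding)
fertilizer: 92/92 (binding)
By complementary slackness, a constraint with positive slack has shadow price 0 → land.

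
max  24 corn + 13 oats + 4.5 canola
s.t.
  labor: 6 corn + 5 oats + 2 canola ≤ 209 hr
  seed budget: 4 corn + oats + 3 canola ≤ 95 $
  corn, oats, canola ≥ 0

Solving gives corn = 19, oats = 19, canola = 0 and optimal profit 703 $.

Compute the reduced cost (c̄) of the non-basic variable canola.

-8.5

Both labor and seed budget are binding at x*.
From A_Bᵀ y = c: 6·y_labor + 4·y_seed budget = 24; 5·y_labor + 1·y_seed budget = 13.
Solving: y_labor = 2, y_seed budget = 3.
Reduced cost of canola: c₃ − yᵀa₃ = 4.5 − (2·2 + 3·3) = 4.5 − 13 = -8.5.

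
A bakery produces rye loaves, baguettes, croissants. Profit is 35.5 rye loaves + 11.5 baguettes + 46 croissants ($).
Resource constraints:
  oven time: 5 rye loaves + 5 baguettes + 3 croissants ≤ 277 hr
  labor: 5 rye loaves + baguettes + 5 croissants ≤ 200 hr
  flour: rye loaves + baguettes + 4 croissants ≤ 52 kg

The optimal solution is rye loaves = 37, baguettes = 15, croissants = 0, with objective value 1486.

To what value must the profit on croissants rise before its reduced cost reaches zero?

Check each constraint at x*: oven time 260/277 (slack 17); labor 200/200 (tight); flour 52/52 (tight).
By complementary slackness, y = 0 for the non-binding constraint.
Dual feasibility on the basic columns requires 5·y_labor + 1·y_flour = 35.5, 1·y_labor + 1·y_flour = 11.5.
This yields shadow prices y_labor = 6, y_flour = 5.5.
croissants enters the basis when its profit ≥ yᵀa₃ = 6·5 + 5.5·4 = 52.

52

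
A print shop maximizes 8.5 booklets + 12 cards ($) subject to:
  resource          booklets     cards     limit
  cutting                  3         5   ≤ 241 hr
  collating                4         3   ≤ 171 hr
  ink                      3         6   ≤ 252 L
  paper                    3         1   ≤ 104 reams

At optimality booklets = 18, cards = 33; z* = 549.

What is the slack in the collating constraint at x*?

0

collating used = 4·18 + 3·33 = 171; slack = 171 − 171 = 0.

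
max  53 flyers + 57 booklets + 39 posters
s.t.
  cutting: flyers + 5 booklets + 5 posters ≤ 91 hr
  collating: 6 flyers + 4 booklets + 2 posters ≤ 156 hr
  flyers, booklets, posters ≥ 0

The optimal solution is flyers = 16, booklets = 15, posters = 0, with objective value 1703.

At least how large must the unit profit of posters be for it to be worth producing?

41

Check each constraint at x*: cutting 91/91 (tight); collating 156/156 (tight).
From A_Bᵀ y = c: 1·y_cutting + 6·y_collating = 53; 5·y_cutting + 4·y_collating = 57.
Solving: y_cutting = 5, y_collating = 8.
posters enters the basis when its profit ≥ yᵀa₃ = 5·5 + 8·2 = 41.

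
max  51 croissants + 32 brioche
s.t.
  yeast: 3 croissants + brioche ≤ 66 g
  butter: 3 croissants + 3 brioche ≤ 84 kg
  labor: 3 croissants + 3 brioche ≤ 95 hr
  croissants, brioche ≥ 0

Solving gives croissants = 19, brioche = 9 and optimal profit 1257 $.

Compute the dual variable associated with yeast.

Check each constraint at x*: yeast 66/66 (tight); butter 84/84 (tight); labor 84/95 (slack 11).
By complementary slackness, y = 0 for the non-binding constraint.
Dual feasibility on the basic columns requires 3·y_yeast + 3·y_butter = 51, 1·y_yeast + 3·y_butter = 32.
This yields shadow prices y_yeast = 9.5, y_butter = 7.5.
Shadow price of yeast = 9.5.

9.5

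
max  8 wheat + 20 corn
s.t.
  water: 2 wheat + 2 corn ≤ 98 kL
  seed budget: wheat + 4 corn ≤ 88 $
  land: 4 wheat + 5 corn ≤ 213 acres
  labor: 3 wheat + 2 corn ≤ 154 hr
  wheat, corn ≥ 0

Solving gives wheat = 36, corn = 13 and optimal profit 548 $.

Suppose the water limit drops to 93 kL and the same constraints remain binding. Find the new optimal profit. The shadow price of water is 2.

Δb = -5, so new z* = 548 + (2)·(-5) = 548 − 10 = 538.

538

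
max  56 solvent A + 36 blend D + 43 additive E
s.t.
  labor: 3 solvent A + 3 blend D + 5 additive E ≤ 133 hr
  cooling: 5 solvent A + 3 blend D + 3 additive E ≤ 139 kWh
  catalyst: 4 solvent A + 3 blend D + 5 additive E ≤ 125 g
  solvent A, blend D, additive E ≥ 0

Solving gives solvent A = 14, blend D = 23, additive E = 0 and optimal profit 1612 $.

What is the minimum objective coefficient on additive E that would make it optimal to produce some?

At the optimum: labor uses 111 of 133 (slack = 22); cooling uses 139 of 139 (binding); catalyst uses 125 of 125 (binding).
By complementary slackness, y = 0 for the non-binding constraint.
From A_Bᵀ y = c: 5·y_cooling + 4·y_catalyst = 56; 3·y_cooling + 3·y_catalyst = 36.
This yields shadow prices y_cooling = 8, y_catalyst = 4.
additive E enters the basis when its profit ≥ yᵀa₃ = 8·3 + 4·5 = 44.

44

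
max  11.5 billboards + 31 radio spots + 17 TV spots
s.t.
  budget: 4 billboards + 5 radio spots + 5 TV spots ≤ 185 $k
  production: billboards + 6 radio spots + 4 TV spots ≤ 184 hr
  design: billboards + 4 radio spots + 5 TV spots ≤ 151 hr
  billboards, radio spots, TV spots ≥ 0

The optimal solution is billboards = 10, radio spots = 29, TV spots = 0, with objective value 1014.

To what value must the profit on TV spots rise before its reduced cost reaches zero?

24

Binding: budget and production. Non-binding: design (25 unused).
Slack constraints have shadow price 0 (complementary slackness).
The binding rows give the dual system: 4·y_budget + 1·y_production = 11.5 and 5·y_budget + 6·y_production = 31.
→ y_budget = 2 and y_production = 3.5.
TV spots enters the basis when its profit ≥ yᵀa₃ = 2·5 + 3.5·4 = 24.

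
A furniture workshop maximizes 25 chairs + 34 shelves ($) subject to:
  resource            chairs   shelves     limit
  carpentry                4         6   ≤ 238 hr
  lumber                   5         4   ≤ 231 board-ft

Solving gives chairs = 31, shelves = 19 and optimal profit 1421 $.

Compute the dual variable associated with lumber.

1

At the optimum: carpentry uses 238 of 238 (binding); lumber uses 231 of 231 (binding).
Dual feasibility on the basic columns requires 4·y_carpentry + 5·y_lumber = 25, 6·y_carpentry + 4·y_lumber = 34.
Solving: y_carpentry = 5, y_lumber = 1.
Shadow price of lumber = 1.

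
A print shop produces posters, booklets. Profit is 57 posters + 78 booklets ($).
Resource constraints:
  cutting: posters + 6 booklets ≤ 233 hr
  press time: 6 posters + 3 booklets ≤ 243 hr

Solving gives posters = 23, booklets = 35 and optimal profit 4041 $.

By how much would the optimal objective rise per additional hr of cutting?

Check each constraint at x*: cutting 233/233 (tight); press time 243/243 (tight).
The binding rows give the dual system: 1·y_cutting + 6·y_press time = 57 and 6·y_cutting + 3·y_press time = 78.
→ y_cutting = 9 and y_press time = 8.
Shadow price of cutting = 9.

9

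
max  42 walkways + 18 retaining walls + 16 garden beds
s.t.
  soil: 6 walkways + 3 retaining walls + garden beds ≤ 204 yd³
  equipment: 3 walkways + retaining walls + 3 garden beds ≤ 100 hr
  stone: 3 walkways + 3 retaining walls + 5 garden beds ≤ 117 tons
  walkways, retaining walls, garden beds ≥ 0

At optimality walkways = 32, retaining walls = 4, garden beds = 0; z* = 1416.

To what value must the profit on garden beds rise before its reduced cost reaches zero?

22

Check each constraint at x*: soil 204/204 (tight); equipment 100/100 (tight); stone 108/117 (slack 9).
By complementary slackness, y = 0 for the non-binding constraint.
From A_Bᵀ y = c: 6·y_soil + 3·y_equipment = 42; 3·y_soil + 1·y_equipment = 18.
This yields shadow prices y_soil = 4, y_equipment = 6.
garden beds enters the basis when its profit ≥ yᵀa₃ = 4·1 + 6·3 = 22.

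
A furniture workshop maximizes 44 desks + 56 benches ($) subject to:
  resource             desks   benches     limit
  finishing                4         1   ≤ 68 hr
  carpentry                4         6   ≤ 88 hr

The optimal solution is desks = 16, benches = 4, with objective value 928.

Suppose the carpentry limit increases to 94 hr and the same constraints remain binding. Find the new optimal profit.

Both finishing and carpentry are binding at x*.
From A_Bᵀ y = c: 4·y_finishing + 4·y_carpentry = 44; 1·y_finishing + 6·y_carpentry = 56.
Solving: y_finishing = 2, y_carpentry = 9.
Δz = y_carpentry·Δb = 9 × (6) = 54, so new z* = 928 + 54 = 982.

982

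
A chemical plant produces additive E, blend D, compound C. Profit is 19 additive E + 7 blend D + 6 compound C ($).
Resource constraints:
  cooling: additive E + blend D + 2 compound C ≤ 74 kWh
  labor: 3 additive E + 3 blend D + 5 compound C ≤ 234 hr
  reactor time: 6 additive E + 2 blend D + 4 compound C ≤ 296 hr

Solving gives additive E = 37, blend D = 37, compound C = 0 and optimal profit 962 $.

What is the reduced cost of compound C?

Binding: cooling and reactor time. Non-binding: labor (12 unused).
Since labor is not tight, its dual is 0.
The binding rows give the dual system: 1·y_cooling + 6·y_reactor time = 19 and 1·y_cooling + 2·y_reactor time = 7.
Solving: y_cooling = 1, y_reactor time = 3.
Reduced cost of compound C: c₃ − yᵀa₃ = 6 − (1·2 + 3·4) = 6 − 14 = -8.

-8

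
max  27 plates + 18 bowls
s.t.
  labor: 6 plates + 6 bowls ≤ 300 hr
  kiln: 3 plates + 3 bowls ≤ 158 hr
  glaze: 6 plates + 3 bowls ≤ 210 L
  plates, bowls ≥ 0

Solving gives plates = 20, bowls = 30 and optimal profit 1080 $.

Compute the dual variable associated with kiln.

0

Binding: labor and glaze. Non-binding: kiln (8 unused).
By complementary slackness, y = 0 for the non-binding constraint.
The binding rows give the dual system: 6·y_labor + 6·y_glaze = 27 and 6·y_labor + 3·y_glaze = 18.
Solving: y_labor = 1.5, y_glaze = 3.
Shadow price of kiln = 0.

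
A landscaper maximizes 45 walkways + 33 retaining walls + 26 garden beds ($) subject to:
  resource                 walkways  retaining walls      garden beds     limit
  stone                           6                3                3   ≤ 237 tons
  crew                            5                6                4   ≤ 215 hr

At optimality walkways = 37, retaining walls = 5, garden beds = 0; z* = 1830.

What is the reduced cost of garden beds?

Check each constraint at x*: stone 237/237 (tight); crew 215/215 (tight).
Dual feasibility on the basic columns requires 6·y_stone + 5·y_crew = 45, 3·y_stone + 6·y_crew = 33.
→ y_stone = 5 and y_crew = 3.
Reduced cost of garden beds: c₃ − yᵀa₃ = 26 − (5·3 + 3·4) = 26 − 27 = -1.

-1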